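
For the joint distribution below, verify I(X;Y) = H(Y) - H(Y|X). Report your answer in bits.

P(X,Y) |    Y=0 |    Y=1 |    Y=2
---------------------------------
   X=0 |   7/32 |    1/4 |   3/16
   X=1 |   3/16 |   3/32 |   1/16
I(X;Y) = 0.0304 bits

Mutual information has multiple equivalent forms:
- I(X;Y) = H(X) - H(X|Y)
- I(X;Y) = H(Y) - H(Y|X)
- I(X;Y) = H(X) + H(Y) - H(X,Y)

Computing all quantities:
H(X) = 0.9284, H(Y) = 1.5575, H(X,Y) = 2.4554
H(X|Y) = 0.8979, H(Y|X) = 1.5271

Verification:
H(X) - H(X|Y) = 0.9284 - 0.8979 = 0.0304
H(Y) - H(Y|X) = 1.5575 - 1.5271 = 0.0304
H(X) + H(Y) - H(X,Y) = 0.9284 + 1.5575 - 2.4554 = 0.0304

All forms give I(X;Y) = 0.0304 bits. ✓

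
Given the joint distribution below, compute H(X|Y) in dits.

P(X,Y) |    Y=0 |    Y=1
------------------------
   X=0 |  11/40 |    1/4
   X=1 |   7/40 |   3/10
0.2952 dits

Using the chain rule: H(X|Y) = H(X,Y) - H(Y)

First, compute H(X,Y) = 0.5940 dits

Marginal P(Y) = (9/20, 11/20)
H(Y) = 0.2989 dits

H(X|Y) = H(X,Y) - H(Y) = 0.5940 - 0.2989 = 0.2952 dits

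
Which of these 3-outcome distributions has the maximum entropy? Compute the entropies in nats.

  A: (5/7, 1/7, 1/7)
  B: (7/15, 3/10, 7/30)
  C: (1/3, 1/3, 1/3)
C

For a discrete distribution over n outcomes, entropy is maximized by the uniform distribution.

Computing entropies:
H(A) = 0.7963 nats
H(B) = 1.0564 nats
H(C) = 1.0986 nats

The uniform distribution (where all probabilities equal 1/3) achieves the maximum entropy of log_e(3) = 1.0986 nats.

Distribution C has the highest entropy.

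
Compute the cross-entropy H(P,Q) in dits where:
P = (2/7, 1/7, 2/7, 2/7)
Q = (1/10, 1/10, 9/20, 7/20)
0.6579 dits

Cross-entropy: H(P,Q) = -Σ p(x) log q(x)

Alternatively: H(P,Q) = H(P) + D_KL(P||Q)
H(P) = 0.5871 dits
D_KL(P||Q) = 0.0708 dits

H(P,Q) = 0.5871 + 0.0708 = 0.6579 dits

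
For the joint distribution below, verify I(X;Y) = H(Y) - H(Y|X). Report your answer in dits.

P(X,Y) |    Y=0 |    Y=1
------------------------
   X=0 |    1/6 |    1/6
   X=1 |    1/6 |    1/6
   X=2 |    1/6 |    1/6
I(X;Y) = 0.0000 dits

Mutual information has multiple equivalent forms:
- I(X;Y) = H(X) - H(X|Y)
- I(X;Y) = H(Y) - H(Y|X)
- I(X;Y) = H(X) + H(Y) - H(X,Y)

Computing all quantities:
H(X) = 0.4771, H(Y) = 0.3010, H(X,Y) = 0.7782
H(X|Y) = 0.4771, H(Y|X) = 0.3010

Verification:
H(X) - H(X|Y) = 0.4771 - 0.4771 = 0.0000
H(Y) - H(Y|X) = 0.3010 - 0.3010 = 0.0000
H(X) + H(Y) - H(X,Y) = 0.4771 + 0.3010 - 0.7782 = 0.0000

All forms give I(X;Y) = 0.0000 dits. ✓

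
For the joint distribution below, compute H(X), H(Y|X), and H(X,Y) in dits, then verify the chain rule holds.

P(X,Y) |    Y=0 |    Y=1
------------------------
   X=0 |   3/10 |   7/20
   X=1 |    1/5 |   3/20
H(X,Y) = 0.5798, H(X) = 0.2812, H(Y|X) = 0.2986 (all in dits)

Chain rule: H(X,Y) = H(X) + H(Y|X)

Left side — joint entropy directly:
H(X,Y) = -Σ p(x,y) log p(x,y) = 0.5798 dits

Right side — compute H(Y|X) from the conditional distributions:
P(X) = (13/20, 7/20), so H(X) = 0.2812 dits
H(Y|X) = Σ_x P(X=x) · H(Y|X=x):
  P(Y|X=0) = (6/13, 7/13), H(Y|X=0) = 0.2997, weight P(X=0) = 13/20
  P(Y|X=1) = (4/7, 3/7), H(Y|X=1) = 0.2966, weight P(X=1) = 7/20
H(Y|X) = 0.2986 dits

H(X) + H(Y|X) = 0.2812 + 0.2986 = 0.5798 dits

Both sides equal 0.5798 dits. ✓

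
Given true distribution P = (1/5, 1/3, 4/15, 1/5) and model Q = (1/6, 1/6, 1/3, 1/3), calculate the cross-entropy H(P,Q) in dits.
0.6377 dits

Cross-entropy: H(P,Q) = -Σ p(x) log q(x)

Alternatively: H(P,Q) = H(P) + D_KL(P||Q)
H(P) = 0.5917 dits
D_KL(P||Q) = 0.0460 dits

H(P,Q) = 0.5917 + 0.0460 = 0.6377 dits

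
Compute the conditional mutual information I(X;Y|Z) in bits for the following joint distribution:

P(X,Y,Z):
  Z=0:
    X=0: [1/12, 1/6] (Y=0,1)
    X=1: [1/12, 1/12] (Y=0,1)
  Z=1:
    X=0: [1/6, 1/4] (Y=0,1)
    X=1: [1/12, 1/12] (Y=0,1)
0.0118 bits

Conditional mutual information: I(X;Y|Z) = H(X|Z) + H(Y|Z) - H(X,Y|Z)

H(Z) = 0.9799
H(X,Z) = 1.8879 → H(X|Z) = 0.9080
H(Y,Z) = 1.9591 → H(Y|Z) = 0.9793
H(X,Y,Z) = 2.8554 → H(X,Y|Z) = 1.8755

I(X;Y|Z) = 0.9080 + 0.9793 - 1.8755 = 0.0118 bits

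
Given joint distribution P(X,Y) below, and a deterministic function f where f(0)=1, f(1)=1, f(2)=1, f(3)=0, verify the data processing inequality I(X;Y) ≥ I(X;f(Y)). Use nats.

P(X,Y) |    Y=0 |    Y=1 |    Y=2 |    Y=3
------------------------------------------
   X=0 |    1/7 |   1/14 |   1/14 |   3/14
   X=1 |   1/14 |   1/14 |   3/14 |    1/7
I(X;Y) = 0.0567, I(X;f(Y)) = 0.0112, inequality holds: 0.0567 ≥ 0.0112

Data Processing Inequality: For any Markov chain X → Y → Z, we have I(X;Y) ≥ I(X;Z).

Here Z = f(Y) is a deterministic function of Y, forming X → Y → Z.

Original I(X;Y) = 0.0567 nats

After applying f:
P(X,Z) where Z=f(Y):
- P(X,Z=0) = P(X,Y=3)
- P(X,Z=1) = P(X,Y=0) + P(X,Y=1) + P(X,Y=2)

I(X;Z) = I(X;f(Y)) = 0.0112 nats

Verification: 0.0567 ≥ 0.0112 ✓

Information cannot be created by processing; the function f can only lose information about X.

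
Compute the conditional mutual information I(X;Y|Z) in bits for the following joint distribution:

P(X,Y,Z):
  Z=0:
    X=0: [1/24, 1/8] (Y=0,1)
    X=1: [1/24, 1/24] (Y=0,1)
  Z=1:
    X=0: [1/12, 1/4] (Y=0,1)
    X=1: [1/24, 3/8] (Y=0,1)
0.0327 bits

Conditional mutual information: I(X;Y|Z) = H(X|Z) + H(Y|Z) - H(X,Y|Z)

H(Z) = 0.8113
H(X,Z) = 1.7842 → H(X|Z) = 0.9729
H(Y,Z) = 1.5284 → H(Y|Z) = 0.7171
H(X,Y,Z) = 2.4685 → H(X,Y|Z) = 1.6573

I(X;Y|Z) = 0.9729 + 0.7171 - 1.6573 = 0.0327 bits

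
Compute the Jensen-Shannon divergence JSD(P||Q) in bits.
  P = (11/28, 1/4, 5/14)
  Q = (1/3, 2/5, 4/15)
0.0191 bits

Jensen-Shannon divergence is:
JSD(P||Q) = 0.5 × D_KL(P||M) + 0.5 × D_KL(Q||M)
where M = 0.5 × (P + Q) is the mixture distribution.

M = 0.5 × (11/28, 1/4, 5/14) + 0.5 × (1/3, 2/5, 4/15) = (0.363095, 13/40, 0.311905)

D_KL(P||M) = 0.0198 bits
D_KL(Q||M) = 0.0184 bits

JSD(P||Q) = 0.5 × 0.0198 + 0.5 × 0.0184 = 0.0191 bits

Unlike KL divergence, JSD is symmetric and bounded: 0 ≤ JSD ≤ log(2).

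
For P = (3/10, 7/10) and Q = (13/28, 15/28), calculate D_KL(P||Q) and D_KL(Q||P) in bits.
D_KL(P||Q) = 0.0811, D_KL(Q||P) = 0.0858

KL divergence is not symmetric: D_KL(P||Q) ≠ D_KL(Q||P) in general.

D_KL(P||Q) = 0.0811 bits
D_KL(Q||P) = 0.0858 bits

No, they are not equal!

This asymmetry is why KL divergence is not a true distance metric.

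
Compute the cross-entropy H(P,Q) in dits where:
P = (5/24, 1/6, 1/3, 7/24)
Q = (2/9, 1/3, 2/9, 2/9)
0.6239 dits

Cross-entropy: H(P,Q) = -Σ p(x) log q(x)

Alternatively: H(P,Q) = H(P) + D_KL(P||Q)
H(P) = 0.5867 dits
D_KL(P||Q) = 0.0371 dits

H(P,Q) = 0.5867 + 0.0371 = 0.6239 dits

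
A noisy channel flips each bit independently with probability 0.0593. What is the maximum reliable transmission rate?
0.6753 bits

For a binary symmetric channel (BSC) with error probability p:
Capacity C = 1 - H(p) bits per symbol

where H(p) = -p log₂(p) - (1-p) log₂(1-p) is the binary entropy function.

H(0.0593) = 0.3247 bits
C = 1 - 0.3247 = 0.6753 bits per symbol

This means we can reliably transmit up to 0.6753 bits of information per channel use.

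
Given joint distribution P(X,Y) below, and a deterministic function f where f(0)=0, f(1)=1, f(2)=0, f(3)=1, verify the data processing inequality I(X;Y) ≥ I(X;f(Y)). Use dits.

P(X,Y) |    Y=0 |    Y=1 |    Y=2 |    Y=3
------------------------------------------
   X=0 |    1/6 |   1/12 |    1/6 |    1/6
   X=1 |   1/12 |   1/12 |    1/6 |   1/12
I(X;Y) = 0.0062, I(X;f(Y)) = 0.0002, inequality holds: 0.0062 ≥ 0.0002

Data Processing Inequality: For any Markov chain X → Y → Z, we have I(X;Y) ≥ I(X;Z).

Here Z = f(Y) is a deterministic function of Y, forming X → Y → Z.

Original I(X;Y) = 0.0062 dits

After applying f:
P(X,Z) where Z=f(Y):
- P(X,Z=0) = P(X,Y=0) + P(X,Y=2)
- P(X,Z=1) = P(X,Y=1) + P(X,Y=3)

I(X;Z) = I(X;f(Y)) = 0.0002 dits

Verification: 0.0062 ≥ 0.0002 ✓

Information cannot be created by processing; the function f can only lose information about X.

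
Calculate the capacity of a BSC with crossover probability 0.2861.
0.1364 bits

For a binary symmetric channel (BSC) with error probability p:
Capacity C = 1 - H(p) bits per symbol

where H(p) = -p log₂(p) - (1-p) log₂(1-p) is the binary entropy function.

H(0.2861) = 0.8636 bits
C = 1 - 0.8636 = 0.1364 bits per symbol

This means we can reliably transmit up to 0.1364 bits of information per channel use.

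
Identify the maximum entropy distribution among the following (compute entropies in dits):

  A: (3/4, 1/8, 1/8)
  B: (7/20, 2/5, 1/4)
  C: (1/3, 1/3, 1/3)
C

For a discrete distribution over n outcomes, entropy is maximized by the uniform distribution.

Computing entropies:
H(A) = 0.3195 dits
H(B) = 0.4693 dits
H(C) = 0.4771 dits

The uniform distribution (where all probabilities equal 1/3) achieves the maximum entropy of log_10(3) = 0.4771 dits.

Distribution C has the highest entropy.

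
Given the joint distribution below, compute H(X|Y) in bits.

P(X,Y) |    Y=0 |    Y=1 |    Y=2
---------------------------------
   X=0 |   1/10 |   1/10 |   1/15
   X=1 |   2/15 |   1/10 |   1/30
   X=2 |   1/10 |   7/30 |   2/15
1.4768 bits

Using the chain rule: H(X|Y) = H(X,Y) - H(Y)

First, compute H(X,Y) = 3.0179 bits

Marginal P(Y) = (1/3, 13/30, 7/30)
H(Y) = 1.5410 bits

H(X|Y) = H(X,Y) - H(Y) = 3.0179 - 1.5410 = 1.4768 bits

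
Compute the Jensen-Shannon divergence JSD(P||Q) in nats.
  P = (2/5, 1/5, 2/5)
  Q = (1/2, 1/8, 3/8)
0.0074 nats

Jensen-Shannon divergence is:
JSD(P||Q) = 0.5 × D_KL(P||M) + 0.5 × D_KL(Q||M)
where M = 0.5 × (P + Q) is the mixture distribution.

M = 0.5 × (2/5, 1/5, 2/5) + 0.5 × (1/2, 1/8, 3/8) = (9/20, 0.1625, 0.3875)

D_KL(P||M) = 0.0071 nats
D_KL(Q||M) = 0.0076 nats

JSD(P||Q) = 0.5 × 0.0071 + 0.5 × 0.0076 = 0.0074 nats

Unlike KL divergence, JSD is symmetric and bounded: 0 ≤ JSD ≤ log(2).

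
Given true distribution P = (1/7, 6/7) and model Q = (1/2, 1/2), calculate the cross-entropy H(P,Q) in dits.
0.3010 dits

Cross-entropy: H(P,Q) = -Σ p(x) log q(x)

Alternatively: H(P,Q) = H(P) + D_KL(P||Q)
H(P) = 0.1781 dits
D_KL(P||Q) = 0.1229 dits

H(P,Q) = 0.1781 + 0.1229 = 0.3010 dits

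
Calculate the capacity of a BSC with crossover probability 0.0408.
0.7541 bits

For a binary symmetric channel (BSC) with error probability p:
Capacity C = 1 - H(p) bits per symbol

where H(p) = -p log₂(p) - (1-p) log₂(1-p) is the binary entropy function.

H(0.0408) = 0.2459 bits
C = 1 - 0.2459 = 0.7541 bits per symbol

This means we can reliably transmit up to 0.7541 bits of information per channel use.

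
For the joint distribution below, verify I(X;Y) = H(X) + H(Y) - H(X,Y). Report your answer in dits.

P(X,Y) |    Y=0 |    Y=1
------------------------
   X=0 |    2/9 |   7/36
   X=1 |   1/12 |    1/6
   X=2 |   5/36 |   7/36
I(X;Y) = 0.0059 dits

Mutual information has multiple equivalent forms:
- I(X;Y) = H(X) - H(X|Y)
- I(X;Y) = H(Y) - H(Y|X)
- I(X;Y) = H(X) + H(Y) - H(X,Y)

Computing all quantities:
H(X) = 0.4680, H(Y) = 0.2983, H(X,Y) = 0.7604
H(X|Y) = 0.4621, H(Y|X) = 0.2925

Verification:
H(X) - H(X|Y) = 0.4680 - 0.4621 = 0.0059
H(Y) - H(Y|X) = 0.2983 - 0.2925 = 0.0059
H(X) + H(Y) - H(X,Y) = 0.4680 + 0.2983 - 0.7604 = 0.0059

All forms give I(X;Y) = 0.0059 dits. ✓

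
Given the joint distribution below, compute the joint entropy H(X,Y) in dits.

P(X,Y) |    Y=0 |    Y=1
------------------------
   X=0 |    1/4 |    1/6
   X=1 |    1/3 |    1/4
0.5898 dits

Joint entropy is H(X,Y) = -Σ_{x,y} p(x,y) log p(x,y).

Summing over all non-zero entries:
H(X,Y) = -[1/4·log_10(1/4) + 1/6·log_10(1/6) + 1/3·log_10(1/3) + 1/4·log_10(1/4)]
H(X,Y) = 0.5898 dits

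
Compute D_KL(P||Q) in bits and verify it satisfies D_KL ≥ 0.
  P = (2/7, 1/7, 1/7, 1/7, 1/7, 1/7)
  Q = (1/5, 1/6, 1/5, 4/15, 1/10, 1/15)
0.1479 bits

KL divergence satisfies the Gibbs inequality: D_KL(P||Q) ≥ 0 for all distributions P, Q.

D_KL(P||Q) = Σ p(x) log(p(x)/q(x))
Term by term:
  x=0: 2/7 × log_2[(2/7)/(1/5)] = 0.1470
  x=1: 1/7 × log_2[(1/7)/(1/6)] = -0.0318
  x=2: 1/7 × log_2[(1/7)/(1/5)] = -0.0693
  x=3: 1/7 × log_2[(1/7)/(4/15)] = -0.1286
  x=4: 1/7 × log_2[(1/7)/(1/10)] = 0.0735
  x=5: 1/7 × log_2[(1/7)/(1/15)] = 0.1571
D_KL(P||Q) = 0.1479 bits

D_KL(P||Q) = 0.1479 ≥ 0 ✓

This non-negativity is a fundamental property: relative entropy cannot be negative because it measures how different Q is from P.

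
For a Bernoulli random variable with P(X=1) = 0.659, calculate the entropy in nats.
0.6417 nats

The binary entropy function is:
H(p) = -p log(p) - (1-p) log(1-p)

H(0.659) = -0.659 × log_e(0.659) - 0.341 × log_e(0.341)
H(0.659) = 0.6417 nats

Note: Binary entropy is maximized at p=0.5 (H=1 bit) and minimized at p=0 or p=1 (H=0).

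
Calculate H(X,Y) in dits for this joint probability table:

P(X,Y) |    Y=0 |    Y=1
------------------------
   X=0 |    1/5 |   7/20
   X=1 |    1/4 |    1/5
0.5897 dits

Joint entropy is H(X,Y) = -Σ_{x,y} p(x,y) log p(x,y).

Summing over all non-zero entries:
H(X,Y) = -[1/5·log_10(1/5) + 7/20·log_10(7/20) + 1/4·log_10(1/4) + 1/5·log_10(1/5)]
H(X,Y) = 0.5897 dits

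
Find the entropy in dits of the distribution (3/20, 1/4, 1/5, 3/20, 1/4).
0.6880 dits

Shannon entropy is H(X) = -Σ p(x) log p(x).

For P = (3/20, 1/4, 1/5, 3/20, 1/4):
H = -3/20 × log_10(3/20) -1/4 × log_10(1/4) -1/5 × log_10(1/5) -3/20 × log_10(3/20) -1/4 × log_10(1/4)
H = 0.6880 dits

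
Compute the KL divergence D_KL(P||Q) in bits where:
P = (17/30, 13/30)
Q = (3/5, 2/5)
0.0033 bits

KL divergence: D_KL(P||Q) = Σ p(x) log(p(x)/q(x))

Computing term by term:
  x=0: 17/30 × log_2[(17/30)/(3/5)] = 17/30 × -0.0825 = -0.0467
  x=1: 13/30 × log_2[(13/30)/(2/5)] = 13/30 × 0.1155 = 0.0500

D_KL(P||Q) = 0.0033 bits

Note: KL divergence is always non-negative and equals 0 iff P = Q.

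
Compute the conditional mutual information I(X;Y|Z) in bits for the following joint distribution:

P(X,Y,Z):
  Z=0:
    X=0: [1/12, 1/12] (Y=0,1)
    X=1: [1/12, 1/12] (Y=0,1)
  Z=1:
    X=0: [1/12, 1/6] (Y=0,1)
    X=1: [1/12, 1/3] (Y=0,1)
0.0105 bits

Conditional mutual information: I(X;Y|Z) = H(X|Z) + H(Y|Z) - H(X,Y|Z)

H(Z) = 0.9183
H(X,Z) = 1.8879 → H(X|Z) = 0.9696
H(Y,Z) = 1.7925 → H(Y|Z) = 0.8742
H(X,Y,Z) = 2.7516 → H(X,Y|Z) = 1.8333

I(X;Y|Z) = 0.9696 + 0.8742 - 1.8333 = 0.0105 bits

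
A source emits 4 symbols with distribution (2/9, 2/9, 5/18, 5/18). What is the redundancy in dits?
0.0027 dits

Redundancy measures how far a source is from maximum entropy:
R = H_max - H(X)

Maximum entropy for 4 symbols: H_max = log_10(4) = 0.6021 dits
Actual entropy: H(X) = 0.5994 dits
Redundancy: R = 0.6021 - 0.5994 = 0.0027 dits

This redundancy represents potential for compression: the source could be compressed by 0.0027 dits per symbol.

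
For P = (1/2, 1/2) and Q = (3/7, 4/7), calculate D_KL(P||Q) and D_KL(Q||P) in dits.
D_KL(P||Q) = 0.0045, D_KL(Q||P) = 0.0044

KL divergence is not symmetric: D_KL(P||Q) ≠ D_KL(Q||P) in general.

D_KL(P||Q) = 0.0045 dits
D_KL(Q||P) = 0.0044 dits

No, they are not equal!

This asymmetry is why KL divergence is not a true distance metric.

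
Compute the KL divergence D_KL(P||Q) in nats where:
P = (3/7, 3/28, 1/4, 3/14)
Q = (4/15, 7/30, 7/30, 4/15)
0.0903 nats

KL divergence: D_KL(P||Q) = Σ p(x) log(p(x)/q(x))

Computing term by term:
  x=0: 3/7 × log_e[(3/7)/(4/15)] = 3/7 × 0.4745 = 0.2033
  x=1: 3/28 × log_e[(3/28)/(7/30)] = 3/28 × -0.7783 = -0.0834
  x=2: 1/4 × log_e[(1/4)/(7/30)] = 1/4 × 0.0690 = 0.0172
  x=3: 3/14 × log_e[(3/14)/(4/15)] = 3/14 × -0.2187 = -0.0469

D_KL(P||Q) = 0.0903 nats

Note: KL divergence is always non-negative and equals 0 iff P = Q.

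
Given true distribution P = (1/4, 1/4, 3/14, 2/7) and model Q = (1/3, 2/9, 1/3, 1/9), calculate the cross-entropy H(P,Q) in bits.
2.1840 bits

Cross-entropy: H(P,Q) = -Σ p(x) log q(x)

Alternatively: H(P,Q) = H(P) + D_KL(P||Q)
H(P) = 1.9926 bits
D_KL(P||Q) = 0.1914 bits

H(P,Q) = 1.9926 + 0.1914 = 2.1840 bits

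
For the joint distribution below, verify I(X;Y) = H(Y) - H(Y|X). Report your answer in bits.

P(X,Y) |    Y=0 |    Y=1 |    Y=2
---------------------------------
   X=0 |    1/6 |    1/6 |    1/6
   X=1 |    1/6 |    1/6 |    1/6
I(X;Y) = 0.0000 bits

Mutual information has multiple equivalent forms:
- I(X;Y) = H(X) - H(X|Y)
- I(X;Y) = H(Y) - H(Y|X)
- I(X;Y) = H(X) + H(Y) - H(X,Y)

Computing all quantities:
H(X) = 1.0000, H(Y) = 1.5850, H(X,Y) = 2.5850
H(X|Y) = 1.0000, H(Y|X) = 1.5850

Verification:
H(X) - H(X|Y) = 1.0000 - 1.0000 = 0.0000
H(Y) - H(Y|X) = 1.5850 - 1.5850 = 0.0000
H(X) + H(Y) - H(X,Y) = 1.0000 + 1.5850 - 2.5850 = 0.0000

All forms give I(X;Y) = 0.0000 bits. ✓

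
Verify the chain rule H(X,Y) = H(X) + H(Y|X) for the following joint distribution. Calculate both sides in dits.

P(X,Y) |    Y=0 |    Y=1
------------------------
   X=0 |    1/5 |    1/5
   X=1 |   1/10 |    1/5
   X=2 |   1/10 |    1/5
H(X,Y) = 0.7592, H(X) = 0.4729, H(Y|X) = 0.2863 (all in dits)

Chain rule: H(X,Y) = H(X) + H(Y|X)

Left side — joint entropy directly:
H(X,Y) = -Σ p(x,y) log p(x,y) = 0.7592 dits

Right side — compute H(Y|X) from the conditional distributions:
P(X) = (2/5, 3/10, 3/10), so H(X) = 0.4729 dits
H(Y|X) = Σ_x P(X=x) · H(Y|X=x):
  P(Y|X=0) = (1/2, 1/2), H(Y|X=0) = 0.3010, weight P(X=0) = 2/5
  P(Y|X=1) = (1/3, 2/3), H(Y|X=1) = 0.2764, weight P(X=1) = 3/10
  P(Y|X=2) = (1/3, 2/3), H(Y|X=2) = 0.2764, weight P(X=2) = 3/10
H(Y|X) = 0.2863 dits

H(X) + H(Y|X) = 0.4729 + 0.2863 = 0.7592 dits

Both sides equal 0.7592 dits. ✓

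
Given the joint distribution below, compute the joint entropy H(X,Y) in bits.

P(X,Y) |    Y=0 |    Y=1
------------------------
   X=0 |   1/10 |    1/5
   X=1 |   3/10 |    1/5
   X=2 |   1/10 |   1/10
2.4464 bits

Joint entropy is H(X,Y) = -Σ_{x,y} p(x,y) log p(x,y).

Summing over all non-zero entries:
H(X,Y) = -[1/10·log_2(1/10) + 1/5·log_2(1/5) + 3/10·log_2(3/10) + 1/5·log_2(1/5) + 1/10·log_2(1/10) + 1/10·log_2(1/10)]
H(X,Y) = 2.4464 bits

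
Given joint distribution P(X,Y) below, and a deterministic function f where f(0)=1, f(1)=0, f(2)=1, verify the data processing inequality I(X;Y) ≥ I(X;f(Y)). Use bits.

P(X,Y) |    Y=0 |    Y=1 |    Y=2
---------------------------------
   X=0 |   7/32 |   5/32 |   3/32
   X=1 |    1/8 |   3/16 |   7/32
I(X;Y) = 0.0550, I(X;f(Y)) = 0.0003, inequality holds: 0.0550 ≥ 0.0003

Data Processing Inequality: For any Markov chain X → Y → Z, we have I(X;Y) ≥ I(X;Z).

Here Z = f(Y) is a deterministic function of Y, forming X → Y → Z.

Original I(X;Y) = 0.0550 bits

After applying f:
P(X,Z) where Z=f(Y):
- P(X,Z=0) = P(X,Y=1)
- P(X,Z=1) = P(X,Y=0) + P(X,Y=2)

I(X;Z) = I(X;f(Y)) = 0.0003 bits

Verification: 0.0550 ≥ 0.0003 ✓

Information cannot be created by processing; the function f can only lose information about X.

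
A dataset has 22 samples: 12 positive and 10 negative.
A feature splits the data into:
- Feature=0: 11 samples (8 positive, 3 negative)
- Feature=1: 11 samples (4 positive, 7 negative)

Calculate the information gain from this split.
0.0985 bits

Information Gain = H(Y) - H(Y|Feature)

Before split:
P(positive) = 12/22 = 0.5455
H(Y) = 0.9940 bits

After split:
Feature=0: H = 0.8454 bits (weight = 11/22)
Feature=1: H = 0.9457 bits (weight = 11/22)
H(Y|Feature) = (11/22)×0.8454 + (11/22)×0.9457 = 0.8955 bits

Information Gain = 0.9940 - 0.8955 = 0.0985 bits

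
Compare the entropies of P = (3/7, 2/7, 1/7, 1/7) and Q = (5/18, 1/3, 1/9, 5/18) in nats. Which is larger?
Q

Computing entropies in nats:
H(P) = 1.2770
H(Q) = 1.3220

Distribution Q has higher entropy.

Intuition: The distribution closer to uniform (more spread out) has higher entropy.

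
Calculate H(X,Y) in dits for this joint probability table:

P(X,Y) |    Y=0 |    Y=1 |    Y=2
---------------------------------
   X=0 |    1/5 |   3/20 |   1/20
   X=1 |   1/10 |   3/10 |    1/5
0.7251 dits

Joint entropy is H(X,Y) = -Σ_{x,y} p(x,y) log p(x,y).

Summing over all non-zero entries:
H(X,Y) = -[1/5·log_10(1/5) + 3/20·log_10(3/20) + 1/20·log_10(1/20) + 1/10·log_10(1/10) + 3/10·log_10(3/10) + 1/5·log_10(1/5)]
H(X,Y) = 0.7251 dits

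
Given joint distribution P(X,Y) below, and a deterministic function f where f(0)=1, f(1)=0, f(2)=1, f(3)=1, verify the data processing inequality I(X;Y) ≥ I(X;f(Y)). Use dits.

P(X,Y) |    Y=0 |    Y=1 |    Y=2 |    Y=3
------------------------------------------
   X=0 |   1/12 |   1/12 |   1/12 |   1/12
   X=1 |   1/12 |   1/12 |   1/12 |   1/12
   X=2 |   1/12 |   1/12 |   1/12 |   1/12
I(X;Y) = 0.0000, I(X;f(Y)) = 0.0000, inequality holds: 0.0000 ≥ 0.0000

Data Processing Inequality: For any Markov chain X → Y → Z, we have I(X;Y) ≥ I(X;Z).

Here Z = f(Y) is a deterministic function of Y, forming X → Y → Z.

Original I(X;Y) = 0.0000 dits

After applying f:
P(X,Z) where Z=f(Y):
- P(X,Z=0) = P(X,Y=1)
- P(X,Z=1) = P(X,Y=0) + P(X,Y=2) + P(X,Y=3)

I(X;Z) = I(X;f(Y)) = 0.0000 dits

Verification: 0.0000 ≥ 0.0000 ✓

Information cannot be created by processing; the function f can only lose information about X.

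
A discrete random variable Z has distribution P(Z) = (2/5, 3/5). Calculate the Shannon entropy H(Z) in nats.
0.6730 nats

Shannon entropy is H(X) = -Σ p(x) log p(x).

For P = (2/5, 3/5):
H = -2/5 × log_e(2/5) -3/5 × log_e(3/5)
H = 0.6730 nats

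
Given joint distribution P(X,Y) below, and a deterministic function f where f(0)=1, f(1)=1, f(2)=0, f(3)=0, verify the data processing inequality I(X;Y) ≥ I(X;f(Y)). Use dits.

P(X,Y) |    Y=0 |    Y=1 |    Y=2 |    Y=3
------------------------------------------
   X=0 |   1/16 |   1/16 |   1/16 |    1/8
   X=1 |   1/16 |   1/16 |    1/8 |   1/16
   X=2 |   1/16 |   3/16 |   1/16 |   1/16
I(X;Y) = 0.0313, I(X;f(Y)) = 0.0147, inequality holds: 0.0313 ≥ 0.0147

Data Processing Inequality: For any Markov chain X → Y → Z, we have I(X;Y) ≥ I(X;Z).

Here Z = f(Y) is a deterministic function of Y, forming X → Y → Z.

Original I(X;Y) = 0.0313 dits

After applying f:
P(X,Z) where Z=f(Y):
- P(X,Z=0) = P(X,Y=2) + P(X,Y=3)
- P(X,Z=1) = P(X,Y=0) + P(X,Y=1)

I(X;Z) = I(X;f(Y)) = 0.0147 dits

Verification: 0.0313 ≥ 0.0147 ✓

Information cannot be created by processing; the function f can only lose information about X.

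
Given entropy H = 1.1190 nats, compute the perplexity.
3.0618

Perplexity is e^H (or exp(H) for natural log).

H = 1.1190 nats
Perplexity = e^1.1190 = 3.0618

Interpretation: The model's uncertainty is equivalent to choosing uniformly among 3.1 options.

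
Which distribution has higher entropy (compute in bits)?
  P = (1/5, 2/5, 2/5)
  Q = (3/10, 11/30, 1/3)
Q

Computing entropies in bits:
H(P) = 1.5219
H(Q) = 1.5801

Distribution Q has higher entropy.

Intuition: The distribution closer to uniform (more spread out) has higher entropy.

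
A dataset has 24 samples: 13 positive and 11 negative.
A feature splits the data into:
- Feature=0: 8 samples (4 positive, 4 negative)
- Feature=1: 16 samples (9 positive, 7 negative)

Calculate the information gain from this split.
0.0025 bits

Information Gain = H(Y) - H(Y|Feature)

Before split:
P(positive) = 13/24 = 0.5417
H(Y) = 0.9950 bits

After split:
Feature=0: H = 1.0000 bits (weight = 8/24)
Feature=1: H = 0.9887 bits (weight = 16/24)
H(Y|Feature) = (8/24)×1.0000 + (16/24)×0.9887 = 0.9925 bits

Information Gain = 0.9950 - 0.9925 = 0.0025 bits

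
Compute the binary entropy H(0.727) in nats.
0.5862 nats

The binary entropy function is:
H(p) = -p log(p) - (1-p) log(1-p)

H(0.727) = -0.727 × log_e(0.727) - 0.273 × log_e(0.273)
H(0.727) = 0.5862 nats

Note: Binary entropy is maximized at p=0.5 (H=1 bit) and minimized at p=0 or p=1 (H=0).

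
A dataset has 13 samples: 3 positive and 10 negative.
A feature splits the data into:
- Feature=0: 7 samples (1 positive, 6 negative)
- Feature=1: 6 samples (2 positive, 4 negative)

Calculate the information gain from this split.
0.0369 bits

Information Gain = H(Y) - H(Y|Feature)

Before split:
P(positive) = 3/13 = 0.2308
H(Y) = 0.7793 bits

After split:
Feature=0: H = 0.5917 bits (weight = 7/13)
Feature=1: H = 0.9183 bits (weight = 6/13)
H(Y|Feature) = (7/13)×0.5917 + (6/13)×0.9183 = 0.7424 bits

Information Gain = 0.7793 - 0.7424 = 0.0369 bits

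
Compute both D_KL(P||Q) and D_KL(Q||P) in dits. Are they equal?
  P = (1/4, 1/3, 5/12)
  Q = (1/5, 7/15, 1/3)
D_KL(P||Q) = 0.0159, D_KL(Q||P) = 0.0165

KL divergence is not symmetric: D_KL(P||Q) ≠ D_KL(Q||P) in general.

D_KL(P||Q) = 0.0159 dits
D_KL(Q||P) = 0.0165 dits

No, they are not equal!

This asymmetry is why KL divergence is not a true distance metric.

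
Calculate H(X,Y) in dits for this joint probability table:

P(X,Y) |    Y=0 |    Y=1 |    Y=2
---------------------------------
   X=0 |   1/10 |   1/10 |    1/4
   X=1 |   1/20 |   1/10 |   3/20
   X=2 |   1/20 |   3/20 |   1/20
0.8928 dits

Joint entropy is H(X,Y) = -Σ_{x,y} p(x,y) log p(x,y).

Summing over all non-zero entries:
H(X,Y) = -[1/10·log_10(1/10) + 1/10·log_10(1/10) + 1/4·log_10(1/4) + 1/20·log_10(1/20) + 1/10·log_10(1/10) + 3/20·log_10(3/20) + 1/20·log_10(1/20) + 3/20·log_10(3/20) + 1/20·log_10(1/20)]
H(X,Y) = 0.8928 dits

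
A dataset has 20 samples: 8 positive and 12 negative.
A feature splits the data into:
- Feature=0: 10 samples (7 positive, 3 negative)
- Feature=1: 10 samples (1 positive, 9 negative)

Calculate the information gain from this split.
0.2958 bits

Information Gain = H(Y) - H(Y|Feature)

Before split:
P(positive) = 8/20 = 0.4000
H(Y) = 0.9710 bits

After split:
Feature=0: H = 0.8813 bits (weight = 10/20)
Feature=1: H = 0.4690 bits (weight = 10/20)
H(Y|Feature) = (10/20)×0.8813 + (10/20)×0.4690 = 0.6751 bits

Information Gain = 0.9710 - 0.6751 = 0.2958 bits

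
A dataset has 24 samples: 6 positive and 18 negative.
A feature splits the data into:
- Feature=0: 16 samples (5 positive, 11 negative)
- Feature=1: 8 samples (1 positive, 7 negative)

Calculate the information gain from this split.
0.0327 bits

Information Gain = H(Y) - H(Y|Feature)

Before split:
P(positive) = 6/24 = 0.2500
H(Y) = 0.8113 bits

After split:
Feature=0: H = 0.8960 bits (weight = 16/24)
Feature=1: H = 0.5436 bits (weight = 8/24)
H(Y|Feature) = (16/24)×0.8960 + (8/24)×0.5436 = 0.7785 bits

Information Gain = 0.8113 - 0.7785 = 0.0327 bits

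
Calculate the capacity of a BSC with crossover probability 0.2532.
0.1837 bits

For a binary symmetric channel (BSC) with error probability p:
Capacity C = 1 - H(p) bits per symbol

where H(p) = -p log₂(p) - (1-p) log₂(1-p) is the binary entropy function.

H(0.2532) = 0.8163 bits
C = 1 - 0.8163 = 0.1837 bits per symbol

This means we can reliably transmit up to 0.1837 bits of information per channel use.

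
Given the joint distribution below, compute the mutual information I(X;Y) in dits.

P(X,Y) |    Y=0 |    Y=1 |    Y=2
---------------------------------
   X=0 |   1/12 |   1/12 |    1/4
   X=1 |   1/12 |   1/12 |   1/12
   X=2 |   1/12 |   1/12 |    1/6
0.0098 dits

Mutual information: I(X;Y) = H(X) + H(Y) - H(X,Y)

Marginals:
P(X) = (5/12, 1/4, 1/3), H(X) = 0.4680 dits
P(Y) = (1/4, 1/4, 1/2), H(Y) = 0.4515 dits

Joint entropy: H(X,Y) = 0.9097 dits

I(X;Y) = 0.4680 + 0.4515 - 0.9097 = 0.0098 dits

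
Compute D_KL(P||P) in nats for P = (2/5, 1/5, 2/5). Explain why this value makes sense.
0.0000 nats

KL divergence satisfies the Gibbs inequality: D_KL(P||Q) ≥ 0 for all distributions P, Q.

D_KL(P||Q) = Σ p(x) log(p(x)/q(x))
Each term is p(x) × log_e(p(x)/p(x)) = p(x) × log_e(1) = 0, so the sum is 0.
D_KL(P||Q) = 0.0000 nats

When P = Q, the KL divergence is exactly 0, as there is no 'divergence' between identical distributions.

This non-negativity is a fundamental property: relative entropy cannot be negative because it measures how different Q is from P.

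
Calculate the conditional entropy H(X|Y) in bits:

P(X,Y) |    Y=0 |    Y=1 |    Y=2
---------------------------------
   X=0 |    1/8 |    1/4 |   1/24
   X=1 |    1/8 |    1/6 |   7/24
0.8358 bits

Using the chain rule: H(X|Y) = H(X,Y) - H(Y)

First, compute H(X,Y) = 2.3903 bits

Marginal P(Y) = (1/4, 5/12, 1/3)
H(Y) = 1.5546 bits

H(X|Y) = H(X,Y) - H(Y) = 2.3903 - 1.5546 = 0.8358 bits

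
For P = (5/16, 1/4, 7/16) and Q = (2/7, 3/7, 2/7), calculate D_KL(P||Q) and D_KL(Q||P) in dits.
D_KL(P||Q) = 0.0346, D_KL(Q||P) = 0.0363

KL divergence is not symmetric: D_KL(P||Q) ≠ D_KL(Q||P) in general.

D_KL(P||Q) = 0.0346 dits
D_KL(Q||P) = 0.0363 dits

No, they are not equal!

This asymmetry is why KL divergence is not a true distance metric.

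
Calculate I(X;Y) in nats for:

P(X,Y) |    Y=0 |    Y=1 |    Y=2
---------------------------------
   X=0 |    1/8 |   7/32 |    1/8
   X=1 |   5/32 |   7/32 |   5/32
0.0015 nats

Mutual information: I(X;Y) = H(X) + H(Y) - H(X,Y)

Marginals:
P(X) = (15/32, 17/32), H(X) = 0.6912 nats
P(Y) = (9/32, 7/16, 9/32), H(Y) = 1.0752 nats

Joint entropy: H(X,Y) = 1.7649 nats

I(X;Y) = 0.6912 + 1.0752 - 1.7649 = 0.0015 nats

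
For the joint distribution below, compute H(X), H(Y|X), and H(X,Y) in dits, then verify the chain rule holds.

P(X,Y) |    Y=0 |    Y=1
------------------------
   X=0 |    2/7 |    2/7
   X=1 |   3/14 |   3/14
H(X,Y) = 0.5976, H(X) = 0.2966, H(Y|X) = 0.3010 (all in dits)

Chain rule: H(X,Y) = H(X) + H(Y|X)

Left side — joint entropy directly:
H(X,Y) = -Σ p(x,y) log p(x,y) = 0.5976 dits

Right side — compute H(Y|X) from the conditional distributions:
P(X) = (4/7, 3/7), so H(X) = 0.2966 dits
H(Y|X) = Σ_x P(X=x) · H(Y|X=x):
  P(Y|X=0) = (1/2, 1/2), H(Y|X=0) = 0.3010, weight P(X=0) = 4/7
  P(Y|X=1) = (1/2, 1/2), H(Y|X=1) = 0.3010, weight P(X=1) = 3/7
H(Y|X) = 0.3010 dits

H(X) + H(Y|X) = 0.2966 + 0.3010 = 0.5976 dits

Both sides equal 0.5976 dits. ✓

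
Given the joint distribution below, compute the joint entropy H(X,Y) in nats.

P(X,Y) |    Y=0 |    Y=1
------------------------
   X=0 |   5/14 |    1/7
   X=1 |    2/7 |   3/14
1.3337 nats

Joint entropy is H(X,Y) = -Σ_{x,y} p(x,y) log p(x,y).

Summing over all non-zero entries:
H(X,Y) = -[5/14·log_e(5/14) + 1/7·log_e(1/7) + 2/7·log_e(2/7) + 3/14·log_e(3/14)]
H(X,Y) = 1.3337 nats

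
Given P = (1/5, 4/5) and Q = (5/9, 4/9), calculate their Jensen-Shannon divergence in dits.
0.0301 dits

Jensen-Shannon divergence is:
JSD(P||Q) = 0.5 × D_KL(P||M) + 0.5 × D_KL(Q||M)
where M = 0.5 × (P + Q) is the mixture distribution.

M = 0.5 × (1/5, 4/5) + 0.5 × (5/9, 4/9) = (0.377778, 0.622222)

D_KL(P||M) = 0.0321 dits
D_KL(Q||M) = 0.0281 dits

JSD(P||Q) = 0.5 × 0.0321 + 0.5 × 0.0281 = 0.0301 dits

Unlike KL divergence, JSD is symmetric and bounded: 0 ≤ JSD ≤ log(2).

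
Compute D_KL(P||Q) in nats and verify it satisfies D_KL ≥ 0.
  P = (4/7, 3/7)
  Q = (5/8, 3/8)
0.0060 nats

KL divergence satisfies the Gibbs inequality: D_KL(P||Q) ≥ 0 for all distributions P, Q.

D_KL(P||Q) = Σ p(x) log(p(x)/q(x))
Term by term:
  x=0: 4/7 × log_e[(4/7)/(5/8)] = -0.0512
  x=1: 3/7 × log_e[(3/7)/(3/8)] = 0.0572
D_KL(P||Q) = 0.0060 nats

D_KL(P||Q) = 0.0060 ≥ 0 ✓

This non-negativity is a fundamental property: relative entropy cannot be negative because it measures how different Q is from P.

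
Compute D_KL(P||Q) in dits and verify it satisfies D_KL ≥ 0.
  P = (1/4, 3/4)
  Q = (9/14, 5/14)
0.1391 dits

KL divergence satisfies the Gibbs inequality: D_KL(P||Q) ≥ 0 for all distributions P, Q.

D_KL(P||Q) = Σ p(x) log(p(x)/q(x))
Term by term:
  x=0: 1/4 × log_10[(1/4)/(9/14)] = -0.1025
  x=1: 3/4 × log_10[(3/4)/(5/14)] = 0.2417
D_KL(P||Q) = 0.1391 dits

D_KL(P||Q) = 0.1391 ≥ 0 ✓

This non-negativity is a fundamental property: relative entropy cannot be negative because it measures how different Q is from P.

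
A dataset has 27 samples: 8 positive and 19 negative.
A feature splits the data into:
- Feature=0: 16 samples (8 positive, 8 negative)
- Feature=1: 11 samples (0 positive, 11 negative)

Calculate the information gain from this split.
0.2841 bits

Information Gain = H(Y) - H(Y|Feature)

Before split:
P(positive) = 8/27 = 0.2963
H(Y) = 0.8767 bits

After split:
Feature=0: H = 1.0000 bits (weight = 16/27)
Feature=1: H = 0.0000 bits (weight = 11/27)
H(Y|Feature) = (16/27)×1.0000 + (11/27)×0.0000 = 0.5926 bits

Information Gain = 0.8767 - 0.5926 = 0.2841 bits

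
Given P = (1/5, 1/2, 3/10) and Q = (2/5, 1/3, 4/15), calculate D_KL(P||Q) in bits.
0.1435 bits

KL divergence: D_KL(P||Q) = Σ p(x) log(p(x)/q(x))

Computing term by term:
  x=0: 1/5 × log_2[(1/5)/(2/5)] = 1/5 × -1.0000 = -0.2000
  x=1: 1/2 × log_2[(1/2)/(1/3)] = 1/2 × 0.5850 = 0.2925
  x=2: 3/10 × log_2[(3/10)/(4/15)] = 3/10 × 0.1699 = 0.0510

D_KL(P||Q) = 0.1435 bits

Note: KL divergence is always non-negative and equals 0 iff P = Q.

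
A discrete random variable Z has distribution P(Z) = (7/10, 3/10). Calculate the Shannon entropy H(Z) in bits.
0.8813 bits

Shannon entropy is H(X) = -Σ p(x) log p(x).

For P = (7/10, 3/10):
H = -7/10 × log_2(7/10) -3/10 × log_2(3/10)
H = 0.8813 bits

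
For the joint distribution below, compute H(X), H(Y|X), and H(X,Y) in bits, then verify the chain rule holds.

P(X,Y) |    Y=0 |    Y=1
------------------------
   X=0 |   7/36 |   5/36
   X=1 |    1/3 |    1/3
H(X,Y) = 1.9116, H(X) = 0.9183, H(Y|X) = 0.9933 (all in bits)

Chain rule: H(X,Y) = H(X) + H(Y|X)

Left side — joint entropy directly:
H(X,Y) = -Σ p(x,y) log p(x,y) = 1.9116 bits

Right side — compute H(Y|X) from the conditional distributions:
P(X) = (1/3, 2/3), so H(X) = 0.9183 bits
H(Y|X) = Σ_x P(X=x) · H(Y|X=x):
  P(Y|X=0) = (7/12, 5/12), H(Y|X=0) = 0.9799, weight P(X=0) = 1/3
  P(Y|X=1) = (1/2, 1/2), H(Y|X=1) = 1.0000, weight P(X=1) = 2/3
H(Y|X) = 0.9933 bits

H(X) + H(Y|X) = 0.9183 + 0.9933 = 1.9116 bits

Both sides equal 1.9116 bits. ✓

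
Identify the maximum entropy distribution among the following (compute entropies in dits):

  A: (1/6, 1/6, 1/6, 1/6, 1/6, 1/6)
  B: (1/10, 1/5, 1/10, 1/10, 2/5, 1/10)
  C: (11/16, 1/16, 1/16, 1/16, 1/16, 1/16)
A

For a discrete distribution over n outcomes, entropy is maximized by the uniform distribution.

Computing entropies:
H(A) = 0.7782 dits
H(B) = 0.6990 dits
H(C) = 0.4882 dits

The uniform distribution (where all probabilities equal 1/6) achieves the maximum entropy of log_10(6) = 0.7782 dits.

Distribution A has the highest entropy.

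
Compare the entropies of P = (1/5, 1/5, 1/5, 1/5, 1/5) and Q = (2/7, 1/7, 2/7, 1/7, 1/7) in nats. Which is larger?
P

Computing entropies in nats:
H(P) = 1.6094
H(Q) = 1.5498

Distribution P has higher entropy.

Intuition: The distribution closer to uniform (more spread out) has higher entropy.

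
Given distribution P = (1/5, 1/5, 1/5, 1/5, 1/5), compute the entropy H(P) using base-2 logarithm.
2.3219 bits

Shannon entropy is H(X) = -Σ p(x) log p(x).

For P = (1/5, 1/5, 1/5, 1/5, 1/5):
H = -1/5 × log_2(1/5) -1/5 × log_2(1/5) -1/5 × log_2(1/5) -1/5 × log_2(1/5) -1/5 × log_2(1/5)
H = 2.3219 bits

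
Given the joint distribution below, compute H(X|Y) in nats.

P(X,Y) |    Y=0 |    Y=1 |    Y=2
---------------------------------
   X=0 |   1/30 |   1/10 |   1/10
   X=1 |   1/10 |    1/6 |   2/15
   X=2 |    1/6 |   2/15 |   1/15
1.0303 nats

Using the chain rule: H(X|Y) = H(X,Y) - H(Y)

First, compute H(X,Y) = 2.1192 nats

Marginal P(Y) = (3/10, 2/5, 3/10)
H(Y) = 1.0889 nats

H(X|Y) = H(X,Y) - H(Y) = 2.1192 - 1.0889 = 1.0303 nats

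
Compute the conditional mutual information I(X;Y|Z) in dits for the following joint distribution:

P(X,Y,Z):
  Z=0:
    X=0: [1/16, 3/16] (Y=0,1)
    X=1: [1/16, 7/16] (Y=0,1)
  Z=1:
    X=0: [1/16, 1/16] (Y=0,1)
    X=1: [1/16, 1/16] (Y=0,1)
0.0039 dits

Conditional mutual information: I(X;Y|Z) = H(X|Z) + H(Y|Z) - H(X,Y|Z)

H(Z) = 0.2442
H(X,Z) = 0.5268 → H(X|Z) = 0.2826
H(Y,Z) = 0.4662 → H(Y|Z) = 0.2220
H(X,Y,Z) = 0.7449 → H(X,Y|Z) = 0.5007

I(X;Y|Z) = 0.2826 + 0.2220 - 0.5007 = 0.0039 dits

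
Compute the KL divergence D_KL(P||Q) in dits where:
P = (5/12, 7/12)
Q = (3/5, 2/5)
0.0296 dits

KL divergence: D_KL(P||Q) = Σ p(x) log(p(x)/q(x))

Computing term by term:
  x=0: 5/12 × log_10[(5/12)/(3/5)] = 5/12 × -0.1584 = -0.0660
  x=1: 7/12 × log_10[(7/12)/(2/5)] = 7/12 × 0.1639 = 0.0956

D_KL(P||Q) = 0.0296 dits

Note: KL divergence is always non-negative and equals 0 iff P = Q.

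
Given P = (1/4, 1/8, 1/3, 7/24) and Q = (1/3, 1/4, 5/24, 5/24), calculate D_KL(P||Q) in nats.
0.0962 nats

KL divergence: D_KL(P||Q) = Σ p(x) log(p(x)/q(x))

Computing term by term:
  x=0: 1/4 × log_e[(1/4)/(1/3)] = 1/4 × -0.2877 = -0.0719
  x=1: 1/8 × log_e[(1/8)/(1/4)] = 1/8 × -0.6931 = -0.0866
  x=2: 1/3 × log_e[(1/3)/(5/24)] = 1/3 × 0.4700 = 0.1567
  x=3: 7/24 × log_e[(7/24)/(5/24)] = 7/24 × 0.3365 = 0.0981

D_KL(P||Q) = 0.0962 nats

Note: KL divergence is always non-negative and equals 0 iff P = Q.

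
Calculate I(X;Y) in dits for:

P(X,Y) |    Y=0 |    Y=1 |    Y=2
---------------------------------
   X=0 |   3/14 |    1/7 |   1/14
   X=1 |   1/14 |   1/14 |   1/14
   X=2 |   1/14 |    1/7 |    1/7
0.0207 dits

Mutual information: I(X;Y) = H(X) + H(Y) - H(X,Y)

Marginals:
P(X) = (3/7, 3/14, 5/14), H(X) = 0.4608 dits
P(Y) = (5/14, 5/14, 2/7), H(Y) = 0.4748 dits

Joint entropy: H(X,Y) = 0.9149 dits

I(X;Y) = 0.4608 + 0.4748 - 0.9149 = 0.0207 dits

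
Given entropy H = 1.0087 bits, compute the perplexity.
2.0121

Perplexity is 2^H (or exp(H) for natural log).

H = 1.0087 bits
Perplexity = 2^1.0087 = 2.0121

Interpretation: The model's uncertainty is equivalent to choosing uniformly among 2.0 options.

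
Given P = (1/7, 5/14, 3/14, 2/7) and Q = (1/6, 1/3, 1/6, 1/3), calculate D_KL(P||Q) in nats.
0.0124 nats

KL divergence: D_KL(P||Q) = Σ p(x) log(p(x)/q(x))

Computing term by term:
  x=0: 1/7 × log_e[(1/7)/(1/6)] = 1/7 × -0.1542 = -0.0220
  x=1: 5/14 × log_e[(5/14)/(1/3)] = 5/14 × 0.0690 = 0.0246
  x=2: 3/14 × log_e[(3/14)/(1/6)] = 3/14 × 0.2513 = 0.0539
  x=3: 2/7 × log_e[(2/7)/(1/3)] = 2/7 × -0.1542 = -0.0440

D_KL(P||Q) = 0.0124 nats

Note: KL divergence is always non-negative and equals 0 iff P = Q.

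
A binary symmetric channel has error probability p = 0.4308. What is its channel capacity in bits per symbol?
0.0139 bits

For a binary symmetric channel (BSC) with error probability p:
Capacity C = 1 - H(p) bits per symbol

where H(p) = -p log₂(p) - (1-p) log₂(1-p) is the binary entropy function.

H(0.4308) = 0.9861 bits
C = 1 - 0.9861 = 0.0139 bits per symbol

This means we can reliably transmit up to 0.0139 bits of information per channel use.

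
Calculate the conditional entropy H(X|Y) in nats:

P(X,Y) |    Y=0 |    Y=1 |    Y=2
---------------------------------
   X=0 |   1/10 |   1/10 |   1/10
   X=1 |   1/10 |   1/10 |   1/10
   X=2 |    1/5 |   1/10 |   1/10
1.0751 nats

Using the chain rule: H(X|Y) = H(X,Y) - H(Y)

First, compute H(X,Y) = 2.1640 nats

Marginal P(Y) = (2/5, 3/10, 3/10)
H(Y) = 1.0889 nats

H(X|Y) = H(X,Y) - H(Y) = 2.1640 - 1.0889 = 1.0751 nats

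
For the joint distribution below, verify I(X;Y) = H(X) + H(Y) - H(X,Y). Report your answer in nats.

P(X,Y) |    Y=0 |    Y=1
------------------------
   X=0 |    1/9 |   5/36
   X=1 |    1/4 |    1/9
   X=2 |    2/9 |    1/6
I(X;Y) = 0.0190 nats

Mutual information has multiple equivalent forms:
- I(X;Y) = H(X) - H(X|Y)
- I(X;Y) = H(Y) - H(Y|X)
- I(X;Y) = H(X) + H(Y) - H(X,Y)

Computing all quantities:
H(X) = 1.0817, H(Y) = 0.6792, H(X,Y) = 1.7419
H(X|Y) = 1.0627, H(Y|X) = 0.6602

Verification:
H(X) - H(X|Y) = 1.0817 - 1.0627 = 0.0190
H(Y) - H(Y|X) = 0.6792 - 0.6602 = 0.0190
H(X) + H(Y) - H(X,Y) = 1.0817 + 0.6792 - 1.7419 = 0.0190

All forms give I(X;Y) = 0.0190 nats. ✓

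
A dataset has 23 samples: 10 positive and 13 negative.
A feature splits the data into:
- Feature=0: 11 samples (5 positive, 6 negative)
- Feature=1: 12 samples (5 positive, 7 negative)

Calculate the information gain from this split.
0.0011 bits

Information Gain = H(Y) - H(Y|Feature)

Before split:
P(positive) = 10/23 = 0.4348
H(Y) = 0.9877 bits

After split:
Feature=0: H = 0.9940 bits (weight = 11/23)
Feature=1: H = 0.9799 bits (weight = 12/23)
H(Y|Feature) = (11/23)×0.9940 + (12/23)×0.9799 = 0.9866 bits

Information Gain = 0.9877 - 0.9866 = 0.0011 bits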